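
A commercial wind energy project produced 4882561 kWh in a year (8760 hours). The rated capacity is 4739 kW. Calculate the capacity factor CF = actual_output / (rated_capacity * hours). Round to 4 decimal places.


Capacity factor = actual output / maximum possible output
Maximum possible = rated * hours = 4739 * 8760 = 41513640 kWh
CF = 4882561 / 41513640
CF = 0.1176

0.1176


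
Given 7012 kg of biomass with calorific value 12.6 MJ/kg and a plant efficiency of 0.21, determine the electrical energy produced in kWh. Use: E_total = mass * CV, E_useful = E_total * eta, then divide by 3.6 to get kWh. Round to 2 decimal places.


Total energy = mass * CV = 7012 * 12.6 = 88351.2 MJ
Useful energy = total * eta = 88351.2 * 0.21 = 18553.75 MJ
Convert to kWh: 18553.75 / 3.6
Useful energy = 5153.82 kWh

5153.82


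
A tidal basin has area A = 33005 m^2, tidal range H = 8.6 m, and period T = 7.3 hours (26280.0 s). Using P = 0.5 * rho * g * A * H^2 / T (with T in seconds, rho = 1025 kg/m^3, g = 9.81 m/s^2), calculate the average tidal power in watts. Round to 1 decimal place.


Convert period to seconds: T = 7.3 * 3600 = 26280.0 s
H^2 = 8.6^2 = 73.96
P = 0.5 * rho * g * A * H^2 / T
P = 0.5 * 1025 * 9.81 * 33005 * 73.96 / 26280.0
P = 466997.1 W

466997.1


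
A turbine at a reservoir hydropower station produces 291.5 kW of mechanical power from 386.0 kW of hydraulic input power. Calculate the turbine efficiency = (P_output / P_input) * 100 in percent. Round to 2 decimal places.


Turbine efficiency = (output power / input power) * 100
eta = (291.5 / 386.0) * 100
eta = 75.52%

75.52


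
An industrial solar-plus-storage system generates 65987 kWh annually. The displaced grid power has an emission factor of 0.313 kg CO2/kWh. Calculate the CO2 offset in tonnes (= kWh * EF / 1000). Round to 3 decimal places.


CO2 offset in kg = generation * emission_factor
CO2 offset = 65987 * 0.313 = 20653.93 kg
Convert to tonnes:
  CO2 offset = 20653.93 / 1000 = 20.654 tonnes

20.654


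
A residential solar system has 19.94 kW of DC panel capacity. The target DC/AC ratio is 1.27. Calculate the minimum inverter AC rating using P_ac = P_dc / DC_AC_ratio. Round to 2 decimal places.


The inverter AC capacity is determined by the DC/AC ratio.
Given: P_dc = 19.94 kW, DC/AC ratio = 1.27
P_ac = P_dc / ratio = 19.94 / 1.27
P_ac = 15.70 kW

15.70


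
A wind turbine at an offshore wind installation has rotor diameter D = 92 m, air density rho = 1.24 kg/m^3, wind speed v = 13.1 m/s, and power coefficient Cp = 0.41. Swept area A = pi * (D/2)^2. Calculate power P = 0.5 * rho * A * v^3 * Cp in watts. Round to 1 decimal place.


Step 1 -- Compute swept area:
  A = pi * (D/2)^2 = pi * (92/2)^2 = 6647.61 m^2
Step 2 -- Apply wind power equation:
  P = 0.5 * rho * A * v^3 * Cp
  v^3 = 13.1^3 = 2248.091
  P = 0.5 * 1.24 * 6647.61 * 2248.091 * 0.41
  P = 3798874.7 W

3798874.7


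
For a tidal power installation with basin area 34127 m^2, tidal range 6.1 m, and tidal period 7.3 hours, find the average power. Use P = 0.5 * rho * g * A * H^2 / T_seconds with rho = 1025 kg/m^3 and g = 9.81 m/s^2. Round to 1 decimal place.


Convert period to seconds: T = 7.3 * 3600 = 26280.0 s
H^2 = 6.1^2 = 37.21
P = 0.5 * rho * g * A * H^2 / T
P = 0.5 * 1025 * 9.81 * 34127 * 37.21 / 26280.0
P = 242937.9 W

242937.9


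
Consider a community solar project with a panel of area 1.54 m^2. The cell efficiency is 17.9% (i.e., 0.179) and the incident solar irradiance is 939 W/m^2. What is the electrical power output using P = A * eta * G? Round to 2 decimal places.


Use the solar power formula P = A * eta * G.
Given: A = 1.54 m^2, eta = 0.179, G = 939 W/m^2
P = 1.54 * 0.179 * 939
P = 258.84 W

258.84


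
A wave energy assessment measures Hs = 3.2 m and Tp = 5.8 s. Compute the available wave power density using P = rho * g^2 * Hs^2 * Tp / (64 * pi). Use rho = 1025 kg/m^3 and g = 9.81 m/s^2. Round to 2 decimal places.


Apply wave power formula:
  g^2 = 9.81^2 = 96.2361
  Hs^2 = 3.2^2 = 10.24
  Numerator = rho * g^2 * Hs^2 * Tp = 1025 * 96.2361 * 10.24 * 5.8 = 5858545.81
  Denominator = 64 * pi = 201.0619
  P = 5858545.81 / 201.0619 = 29138.02 W/m

29138.02


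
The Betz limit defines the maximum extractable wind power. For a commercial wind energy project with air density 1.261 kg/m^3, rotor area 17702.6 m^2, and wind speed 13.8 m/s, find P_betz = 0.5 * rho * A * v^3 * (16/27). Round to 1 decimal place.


The Betz coefficient Cp_max = 16/27 = 0.5926
v^3 = 13.8^3 = 2628.072
P_betz = 0.5 * rho * A * v^3 * Cp_max
P_betz = 0.5 * 1.261 * 17702.6 * 2628.072 * 0.5926
P_betz = 17382635.6 W

17382635.6


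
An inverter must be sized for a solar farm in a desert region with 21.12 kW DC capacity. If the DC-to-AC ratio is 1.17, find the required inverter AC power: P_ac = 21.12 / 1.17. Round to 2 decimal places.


The inverter AC capacity is determined by the DC/AC ratio.
Given: P_dc = 21.12 kW, DC/AC ratio = 1.17
P_ac = P_dc / ratio = 21.12 / 1.17
P_ac = 18.05 kW

18.05


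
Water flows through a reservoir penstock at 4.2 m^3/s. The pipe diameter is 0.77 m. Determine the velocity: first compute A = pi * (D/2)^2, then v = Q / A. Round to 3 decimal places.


Compute pipe cross-sectional area:
  A = pi * (D/2)^2 = pi * (0.77/2)^2 = 0.4657 m^2
Calculate velocity:
  v = Q / A = 4.2 / 0.4657
  v = 9.019 m/s

9.019


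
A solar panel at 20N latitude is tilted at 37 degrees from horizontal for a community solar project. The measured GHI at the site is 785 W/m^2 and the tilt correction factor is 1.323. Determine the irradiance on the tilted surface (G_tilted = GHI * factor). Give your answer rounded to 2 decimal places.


Identify the given values:
  GHI = 785 W/m^2, tilt correction factor = 1.323
Apply the formula G_tilted = GHI * factor:
  G_tilted = 785 * 1.323
  G_tilted = 1038.56 W/m^2

1038.56


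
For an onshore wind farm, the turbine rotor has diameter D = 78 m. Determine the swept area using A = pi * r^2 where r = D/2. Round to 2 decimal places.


Compute the rotor radius:
  r = D / 2 = 78 / 2 = 39.0 m
Calculate swept area:
  A = pi * r^2 = pi * 39.0^2
  A = 4778.36 m^2

4778.36


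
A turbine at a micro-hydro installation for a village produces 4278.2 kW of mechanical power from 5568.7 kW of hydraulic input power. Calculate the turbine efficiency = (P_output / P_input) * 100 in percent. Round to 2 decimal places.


Turbine efficiency = (output power / input power) * 100
eta = (4278.2 / 5568.7) * 100
eta = 76.83%

76.83


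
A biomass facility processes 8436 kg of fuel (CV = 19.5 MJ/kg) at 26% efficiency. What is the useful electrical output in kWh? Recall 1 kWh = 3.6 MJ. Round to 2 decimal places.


Total energy = mass * CV = 8436 * 19.5 = 164502.0 MJ
Useful energy = total * eta = 164502.0 * 0.26 = 42770.52 MJ
Convert to kWh: 42770.52 / 3.6
Useful energy = 11880.70 kWh

11880.70


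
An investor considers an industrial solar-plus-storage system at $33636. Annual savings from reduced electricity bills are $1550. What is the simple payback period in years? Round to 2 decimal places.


Simple payback period = initial cost / annual savings
Payback = 33636 / 1550
Payback = 21.70 years

21.70


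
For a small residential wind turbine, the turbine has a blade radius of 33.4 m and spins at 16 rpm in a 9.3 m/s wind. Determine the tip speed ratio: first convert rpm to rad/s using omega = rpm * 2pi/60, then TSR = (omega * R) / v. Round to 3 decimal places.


Convert rotational speed to rad/s:
  omega = 16 * 2 * pi / 60 = 1.6755 rad/s
Compute tip speed:
  v_tip = omega * R = 1.6755 * 33.4 = 55.962 m/s
Tip speed ratio:
  TSR = v_tip / v_wind = 55.962 / 9.3 = 6.017

6.017


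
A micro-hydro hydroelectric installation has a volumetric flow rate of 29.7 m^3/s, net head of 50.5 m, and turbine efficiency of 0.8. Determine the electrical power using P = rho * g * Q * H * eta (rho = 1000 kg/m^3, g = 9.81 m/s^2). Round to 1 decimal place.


Apply the hydropower formula P = rho * g * Q * H * eta
rho * g = 1000 * 9.81 = 9810.0
P = 9810.0 * 29.7 * 50.5 * 0.8
P = 11770822.8 W

11770822.8


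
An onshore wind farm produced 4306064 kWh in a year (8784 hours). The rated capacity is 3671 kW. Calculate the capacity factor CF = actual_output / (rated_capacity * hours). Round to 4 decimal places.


Capacity factor = actual output / maximum possible output
Maximum possible = rated * hours = 3671 * 8784 = 32246064 kWh
CF = 4306064 / 32246064
CF = 0.1335

0.1335


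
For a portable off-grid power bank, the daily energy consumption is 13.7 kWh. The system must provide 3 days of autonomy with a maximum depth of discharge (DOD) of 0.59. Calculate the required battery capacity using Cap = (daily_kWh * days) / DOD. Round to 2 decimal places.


Total energy needed = daily * days = 13.7 * 3 = 41.1 kWh
Account for depth of discharge:
  Cap = total_energy / DOD = 41.1 / 0.59
  Cap = 69.66 kWh

69.66


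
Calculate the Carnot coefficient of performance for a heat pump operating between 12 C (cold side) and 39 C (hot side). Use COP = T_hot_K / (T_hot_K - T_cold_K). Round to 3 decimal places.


Convert to Kelvin:
  T_hot = 39 + 273.15 = 312.15 K
  T_cold = 12 + 273.15 = 285.15 K
Apply Carnot COP formula:
  COP = T_hot_K / (T_hot_K - T_cold_K) = 312.15 / 27.0
  COP = 11.561

11.561


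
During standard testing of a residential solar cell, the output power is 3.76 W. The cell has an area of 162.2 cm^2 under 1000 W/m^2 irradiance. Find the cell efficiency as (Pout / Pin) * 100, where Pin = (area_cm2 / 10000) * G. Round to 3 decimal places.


First compute the input power:
  Pin = area_cm2 / 10000 * G = 162.2 / 10000 * 1000 = 16.22 W
Then compute efficiency:
  Efficiency = (Pout / Pin) * 100 = (3.76 / 16.22) * 100
  Efficiency = 23.181%

23.181


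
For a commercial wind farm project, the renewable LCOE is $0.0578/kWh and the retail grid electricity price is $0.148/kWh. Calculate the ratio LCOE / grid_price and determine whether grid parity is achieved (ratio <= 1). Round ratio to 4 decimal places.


Compare LCOE to grid price:
  LCOE = $0.0578/kWh, Grid price = $0.148/kWh
  Ratio = LCOE / grid_price = 0.0578 / 0.148 = 0.3905
  Grid parity achieved (ratio <= 1)? yes

0.3905


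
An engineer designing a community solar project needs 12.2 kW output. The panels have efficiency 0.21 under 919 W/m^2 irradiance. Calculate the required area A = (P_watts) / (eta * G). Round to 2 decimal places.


Convert target power to watts: P = 12.2 * 1000 = 12200.0 W
Compute denominator: eta * G = 0.21 * 919 = 192.99
Required area A = P / (eta * G) = 12200.0 / 192.99
A = 63.22 m^2

63.22


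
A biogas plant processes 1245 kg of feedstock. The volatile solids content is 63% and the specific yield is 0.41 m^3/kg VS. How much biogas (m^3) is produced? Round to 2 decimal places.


Compute volatile solids:
  VS = mass * VS_fraction = 1245 * 0.63 = 784.35 kg
Calculate biogas volume:
  Biogas = VS * specific_yield = 784.35 * 0.41
  Biogas = 321.58 m^3

321.58


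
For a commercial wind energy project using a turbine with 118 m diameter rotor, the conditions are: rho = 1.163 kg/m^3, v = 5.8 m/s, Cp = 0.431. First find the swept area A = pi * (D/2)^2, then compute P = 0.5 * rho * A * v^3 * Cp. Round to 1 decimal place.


Step 1 -- Compute swept area:
  A = pi * (D/2)^2 = pi * (118/2)^2 = 10935.88 m^2
Step 2 -- Apply wind power equation:
  P = 0.5 * rho * A * v^3 * Cp
  v^3 = 5.8^3 = 195.112
  P = 0.5 * 1.163 * 10935.88 * 195.112 * 0.431
  P = 534767.3 W

534767.3


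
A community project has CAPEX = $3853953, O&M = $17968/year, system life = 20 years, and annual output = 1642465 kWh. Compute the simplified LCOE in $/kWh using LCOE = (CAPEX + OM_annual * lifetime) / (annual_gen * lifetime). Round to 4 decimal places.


Total cost = CAPEX + OM * lifetime = 3853953 + 17968 * 20 = 3853953 + 359360 = 4213313
Total generation = annual * lifetime = 1642465 * 20 = 32849300 kWh
LCOE = 4213313 / 32849300
LCOE = 0.1283 $/kWh

0.1283


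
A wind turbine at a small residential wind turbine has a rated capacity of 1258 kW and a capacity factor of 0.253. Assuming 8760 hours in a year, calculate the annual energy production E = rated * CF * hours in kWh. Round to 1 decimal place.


Annual energy = rated_kW * capacity_factor * hours_per_year
Given: P_rated = 1258 kW, CF = 0.253, hours = 8760
E = 1258 * 0.253 * 8760
E = 2788080.2 kWh

2788080.2


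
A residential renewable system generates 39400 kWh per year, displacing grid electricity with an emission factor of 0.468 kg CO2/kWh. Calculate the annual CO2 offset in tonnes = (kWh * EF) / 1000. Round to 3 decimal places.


CO2 offset in kg = generation * emission_factor
CO2 offset = 39400 * 0.468 = 18439.2 kg
Convert to tonnes:
  CO2 offset = 18439.2 / 1000 = 18.439 tonnes

18.439


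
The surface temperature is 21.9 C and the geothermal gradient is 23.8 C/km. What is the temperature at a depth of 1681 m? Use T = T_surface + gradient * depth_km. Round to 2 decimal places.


Convert depth to km: 1681 / 1000 = 1.681 km
Temperature increase = gradient * depth_km = 23.8 * 1.681 = 40.01 C
Temperature at depth = T_surface + delta_T = 21.9 + 40.01
T = 61.91 C

61.91


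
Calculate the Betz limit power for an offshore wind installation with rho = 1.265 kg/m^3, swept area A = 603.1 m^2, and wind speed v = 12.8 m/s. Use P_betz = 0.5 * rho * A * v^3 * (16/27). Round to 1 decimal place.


The Betz coefficient Cp_max = 16/27 = 0.5926
v^3 = 12.8^3 = 2097.152
P_betz = 0.5 * rho * A * v^3 * Cp_max
P_betz = 0.5 * 1.265 * 603.1 * 2097.152 * 0.5926
P_betz = 474062.9 W

474062.9


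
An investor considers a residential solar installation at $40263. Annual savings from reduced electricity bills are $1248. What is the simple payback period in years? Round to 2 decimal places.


Simple payback period = initial cost / annual savings
Payback = 40263 / 1248
Payback = 32.26 years

32.26


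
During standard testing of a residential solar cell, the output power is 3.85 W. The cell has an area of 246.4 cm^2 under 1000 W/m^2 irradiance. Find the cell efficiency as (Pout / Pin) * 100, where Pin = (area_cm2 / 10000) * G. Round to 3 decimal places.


First compute the input power:
  Pin = area_cm2 / 10000 * G = 246.4 / 10000 * 1000 = 24.64 W
Then compute efficiency:
  Efficiency = (Pout / Pin) * 100 = (3.85 / 24.64) * 100
  Efficiency = 15.625%

15.625


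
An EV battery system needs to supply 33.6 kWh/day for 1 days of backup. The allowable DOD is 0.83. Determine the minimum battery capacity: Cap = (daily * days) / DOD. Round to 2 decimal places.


Total energy needed = daily * days = 33.6 * 1 = 33.6 kWh
Account for depth of discharge:
  Cap = total_energy / DOD = 33.6 / 0.83
  Cap = 40.48 kWh

40.48


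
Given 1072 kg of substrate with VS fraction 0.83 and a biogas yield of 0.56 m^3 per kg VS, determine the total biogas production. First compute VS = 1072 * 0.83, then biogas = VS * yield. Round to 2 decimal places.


Compute volatile solids:
  VS = mass * VS_fraction = 1072 * 0.83 = 889.76 kg
Calculate biogas volume:
  Biogas = VS * specific_yield = 889.76 * 0.56
  Biogas = 498.27 m^3

498.27


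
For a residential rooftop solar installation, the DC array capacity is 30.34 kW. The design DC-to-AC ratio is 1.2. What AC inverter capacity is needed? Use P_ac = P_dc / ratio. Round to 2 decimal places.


The inverter AC capacity is determined by the DC/AC ratio.
Given: P_dc = 30.34 kW, DC/AC ratio = 1.2
P_ac = P_dc / ratio = 30.34 / 1.2
P_ac = 25.28 kW

25.28


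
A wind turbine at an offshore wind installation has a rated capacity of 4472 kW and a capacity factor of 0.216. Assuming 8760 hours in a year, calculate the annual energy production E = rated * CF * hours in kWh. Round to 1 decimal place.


Annual energy = rated_kW * capacity_factor * hours_per_year
Given: P_rated = 4472 kW, CF = 0.216, hours = 8760
E = 4472 * 0.216 * 8760
E = 8461739.5 kWh

8461739.5


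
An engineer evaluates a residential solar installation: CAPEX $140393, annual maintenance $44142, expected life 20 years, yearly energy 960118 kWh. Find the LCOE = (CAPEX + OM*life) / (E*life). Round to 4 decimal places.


Total cost = CAPEX + OM * lifetime = 140393 + 44142 * 20 = 140393 + 882840 = 1023233
Total generation = annual * lifetime = 960118 * 20 = 19202360 kWh
LCOE = 1023233 / 19202360
LCOE = 0.0533 $/kWh

0.0533


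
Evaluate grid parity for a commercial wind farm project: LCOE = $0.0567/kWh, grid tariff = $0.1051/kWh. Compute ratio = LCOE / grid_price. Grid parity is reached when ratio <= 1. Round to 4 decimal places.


Compare LCOE to grid price:
  LCOE = $0.0567/kWh, Grid price = $0.1051/kWh
  Ratio = LCOE / grid_price = 0.0567 / 0.1051 = 0.5395
  Grid parity achieved (ratio <= 1)? yes

0.5395


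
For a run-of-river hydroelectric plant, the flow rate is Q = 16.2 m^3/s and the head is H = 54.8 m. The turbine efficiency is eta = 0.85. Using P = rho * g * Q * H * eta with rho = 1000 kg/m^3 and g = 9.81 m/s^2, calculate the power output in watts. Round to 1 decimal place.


Apply the hydropower formula P = rho * g * Q * H * eta
rho * g = 1000 * 9.81 = 9810.0
P = 9810.0 * 16.2 * 54.8 * 0.85
P = 7402586.8 W

7402586.8


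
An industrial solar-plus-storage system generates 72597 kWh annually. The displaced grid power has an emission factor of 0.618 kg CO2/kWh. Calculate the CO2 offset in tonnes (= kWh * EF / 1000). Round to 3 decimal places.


CO2 offset in kg = generation * emission_factor
CO2 offset = 72597 * 0.618 = 44864.95 kg
Convert to tonnes:
  CO2 offset = 44864.95 / 1000 = 44.865 tonnes

44.865


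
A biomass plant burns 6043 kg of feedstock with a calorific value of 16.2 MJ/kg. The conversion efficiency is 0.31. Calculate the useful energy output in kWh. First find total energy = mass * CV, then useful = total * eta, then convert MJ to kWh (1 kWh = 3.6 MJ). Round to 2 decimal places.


Total energy = mass * CV = 6043 * 16.2 = 97896.6 MJ
Useful energy = total * eta = 97896.6 * 0.31 = 30347.95 MJ
Convert to kWh: 30347.95 / 3.6
Useful energy = 8429.99 kWh

8429.99


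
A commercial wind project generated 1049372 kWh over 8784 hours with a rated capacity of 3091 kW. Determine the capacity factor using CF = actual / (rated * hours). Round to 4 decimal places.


Capacity factor = actual output / maximum possible output
Maximum possible = rated * hours = 3091 * 8784 = 27151344 kWh
CF = 1049372 / 27151344
CF = 0.0386

0.0386


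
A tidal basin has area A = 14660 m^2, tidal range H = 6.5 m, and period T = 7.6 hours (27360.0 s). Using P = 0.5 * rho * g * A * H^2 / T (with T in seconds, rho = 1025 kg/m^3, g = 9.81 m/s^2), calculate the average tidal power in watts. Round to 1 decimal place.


Convert period to seconds: T = 7.6 * 3600 = 27360.0 s
H^2 = 6.5^2 = 42.25
P = 0.5 * rho * g * A * H^2 / T
P = 0.5 * 1025 * 9.81 * 14660 * 42.25 / 27360.0
P = 113817.1 W

113817.1


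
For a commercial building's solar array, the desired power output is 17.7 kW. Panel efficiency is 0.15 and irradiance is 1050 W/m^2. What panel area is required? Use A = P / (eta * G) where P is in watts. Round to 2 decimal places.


Convert target power to watts: P = 17.7 * 1000 = 17700.0 W
Compute denominator: eta * G = 0.15 * 1050 = 157.5
Required area A = P / (eta * G) = 17700.0 / 157.5
A = 112.38 m^2

112.38


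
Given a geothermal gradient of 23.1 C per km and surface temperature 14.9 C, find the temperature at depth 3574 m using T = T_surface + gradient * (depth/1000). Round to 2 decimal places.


Convert depth to km: 3574 / 1000 = 3.574 km
Temperature increase = gradient * depth_km = 23.1 * 3.574 = 82.56 C
Temperature at depth = T_surface + delta_T = 14.9 + 82.56
T = 97.46 C

97.46


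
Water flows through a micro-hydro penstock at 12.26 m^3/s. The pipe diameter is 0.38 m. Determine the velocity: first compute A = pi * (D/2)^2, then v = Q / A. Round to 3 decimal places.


Compute pipe cross-sectional area:
  A = pi * (D/2)^2 = pi * (0.38/2)^2 = 0.1134 m^2
Calculate velocity:
  v = Q / A = 12.26 / 0.1134
  v = 108.102 m/s

108.102


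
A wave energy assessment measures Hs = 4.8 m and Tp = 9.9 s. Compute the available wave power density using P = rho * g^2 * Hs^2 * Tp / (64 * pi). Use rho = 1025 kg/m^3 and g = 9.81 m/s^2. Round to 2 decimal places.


Apply wave power formula:
  g^2 = 9.81^2 = 96.2361
  Hs^2 = 4.8^2 = 23.04
  Numerator = rho * g^2 * Hs^2 * Tp = 1025 * 96.2361 * 23.04 * 9.9 = 22499846.2
  Denominator = 64 * pi = 201.0619
  P = 22499846.2 / 201.0619 = 111905.05 W/m

111905.05


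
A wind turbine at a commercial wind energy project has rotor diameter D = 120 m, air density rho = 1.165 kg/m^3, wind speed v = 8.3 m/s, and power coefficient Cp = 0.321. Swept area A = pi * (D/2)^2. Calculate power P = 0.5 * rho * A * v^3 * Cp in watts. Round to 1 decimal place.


Step 1 -- Compute swept area:
  A = pi * (D/2)^2 = pi * (120/2)^2 = 11309.73 m^2
Step 2 -- Apply wind power equation:
  P = 0.5 * rho * A * v^3 * Cp
  v^3 = 8.3^3 = 571.787
  P = 0.5 * 1.165 * 11309.73 * 571.787 * 0.321
  P = 1209170.7 W

1209170.7


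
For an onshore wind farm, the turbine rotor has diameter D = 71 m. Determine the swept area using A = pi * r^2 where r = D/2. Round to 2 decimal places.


Compute the rotor radius:
  r = D / 2 = 71 / 2 = 35.5 m
Calculate swept area:
  A = pi * r^2 = pi * 35.5^2
  A = 3959.19 m^2

3959.19


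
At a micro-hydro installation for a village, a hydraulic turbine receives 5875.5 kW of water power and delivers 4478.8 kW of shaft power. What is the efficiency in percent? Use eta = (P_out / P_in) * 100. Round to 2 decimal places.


Turbine efficiency = (output power / input power) * 100
eta = (4478.8 / 5875.5) * 100
eta = 76.23%

76.23


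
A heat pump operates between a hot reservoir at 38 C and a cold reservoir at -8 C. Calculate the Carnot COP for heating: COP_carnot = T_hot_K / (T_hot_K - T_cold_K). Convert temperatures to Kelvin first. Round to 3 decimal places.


Convert to Kelvin:
  T_hot = 38 + 273.15 = 311.15 K
  T_cold = -8 + 273.15 = 265.15 K
Apply Carnot COP formula:
  COP = T_hot_K / (T_hot_K - T_cold_K) = 311.15 / 46.0
  COP = 6.764

6.764


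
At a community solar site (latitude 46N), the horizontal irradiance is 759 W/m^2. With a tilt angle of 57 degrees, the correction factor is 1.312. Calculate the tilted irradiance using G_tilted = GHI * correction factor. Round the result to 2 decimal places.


Identify the given values:
  GHI = 759 W/m^2, tilt correction factor = 1.312
Apply the formula G_tilted = GHI * factor:
  G_tilted = 759 * 1.312
  G_tilted = 995.81 W/m^2

995.81


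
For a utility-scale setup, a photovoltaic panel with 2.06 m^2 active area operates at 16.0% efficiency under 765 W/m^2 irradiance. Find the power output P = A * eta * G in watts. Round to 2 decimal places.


Use the solar power formula P = A * eta * G.
Given: A = 2.06 m^2, eta = 0.16, G = 765 W/m^2
P = 2.06 * 0.16 * 765
P = 252.14 W

252.14


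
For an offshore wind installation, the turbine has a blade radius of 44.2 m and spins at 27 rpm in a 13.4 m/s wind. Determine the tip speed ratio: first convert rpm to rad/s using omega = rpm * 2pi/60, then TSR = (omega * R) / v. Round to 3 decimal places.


Convert rotational speed to rad/s:
  omega = 27 * 2 * pi / 60 = 2.8274 rad/s
Compute tip speed:
  v_tip = omega * R = 2.8274 * 44.2 = 124.973 m/s
Tip speed ratio:
  TSR = v_tip / v_wind = 124.973 / 13.4 = 9.326

9.326


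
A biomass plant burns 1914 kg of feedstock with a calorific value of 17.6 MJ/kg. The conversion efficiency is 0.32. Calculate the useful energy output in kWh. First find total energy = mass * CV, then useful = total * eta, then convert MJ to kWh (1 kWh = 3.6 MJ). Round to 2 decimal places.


Total energy = mass * CV = 1914 * 17.6 = 33686.4 MJ
Useful energy = total * eta = 33686.4 * 0.32 = 10779.65 MJ
Convert to kWh: 10779.65 / 3.6
Useful energy = 2994.35 kWh

2994.35


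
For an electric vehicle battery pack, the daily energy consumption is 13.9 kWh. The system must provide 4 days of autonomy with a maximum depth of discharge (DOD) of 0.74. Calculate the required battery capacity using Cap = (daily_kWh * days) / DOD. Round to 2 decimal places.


Total energy needed = daily * days = 13.9 * 4 = 55.6 kWh
Account for depth of discharge:
  Cap = total_energy / DOD = 55.6 / 0.74
  Cap = 75.14 kWh

75.14


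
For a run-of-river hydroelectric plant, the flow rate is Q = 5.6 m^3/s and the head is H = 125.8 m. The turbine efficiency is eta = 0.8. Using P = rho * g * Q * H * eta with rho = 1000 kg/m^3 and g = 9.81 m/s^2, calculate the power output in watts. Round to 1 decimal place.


Apply the hydropower formula P = rho * g * Q * H * eta
rho * g = 1000 * 9.81 = 9810.0
P = 9810.0 * 5.6 * 125.8 * 0.8
P = 5528759.0 W

5528759.0


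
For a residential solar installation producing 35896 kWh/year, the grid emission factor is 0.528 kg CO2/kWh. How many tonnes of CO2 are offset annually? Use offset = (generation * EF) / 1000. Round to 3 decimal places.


CO2 offset in kg = generation * emission_factor
CO2 offset = 35896 * 0.528 = 18953.09 kg
Convert to tonnes:
  CO2 offset = 18953.09 / 1000 = 18.953 tonnes

18.953


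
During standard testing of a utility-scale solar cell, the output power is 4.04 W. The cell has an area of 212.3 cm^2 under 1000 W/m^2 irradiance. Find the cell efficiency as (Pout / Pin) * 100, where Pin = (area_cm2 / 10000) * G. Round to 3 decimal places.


First compute the input power:
  Pin = area_cm2 / 10000 * G = 212.3 / 10000 * 1000 = 21.23 W
Then compute efficiency:
  Efficiency = (Pout / Pin) * 100 = (4.04 / 21.23) * 100
  Efficiency = 19.030%

19.030


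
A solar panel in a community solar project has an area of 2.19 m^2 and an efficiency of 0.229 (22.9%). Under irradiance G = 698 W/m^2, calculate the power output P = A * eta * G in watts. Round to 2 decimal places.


Use the solar power formula P = A * eta * G.
Given: A = 2.19 m^2, eta = 0.229, G = 698 W/m^2
P = 2.19 * 0.229 * 698
P = 350.05 W

350.05


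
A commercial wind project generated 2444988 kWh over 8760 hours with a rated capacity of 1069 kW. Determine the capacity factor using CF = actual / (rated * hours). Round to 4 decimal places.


Capacity factor = actual output / maximum possible output
Maximum possible = rated * hours = 1069 * 8760 = 9364440 kWh
CF = 2444988 / 9364440
CF = 0.2611

0.2611


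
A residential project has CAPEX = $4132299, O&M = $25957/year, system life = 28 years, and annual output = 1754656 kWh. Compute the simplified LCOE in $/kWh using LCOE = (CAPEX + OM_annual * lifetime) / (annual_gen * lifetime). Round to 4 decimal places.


Total cost = CAPEX + OM * lifetime = 4132299 + 25957 * 28 = 4132299 + 726796 = 4859095
Total generation = annual * lifetime = 1754656 * 28 = 49130368 kWh
LCOE = 4859095 / 49130368
LCOE = 0.0989 $/kWh

0.0989


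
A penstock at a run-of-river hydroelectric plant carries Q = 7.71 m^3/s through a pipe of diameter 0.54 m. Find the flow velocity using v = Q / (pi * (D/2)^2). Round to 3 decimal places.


Compute pipe cross-sectional area:
  A = pi * (D/2)^2 = pi * (0.54/2)^2 = 0.229 m^2
Calculate velocity:
  v = Q / A = 7.71 / 0.229
  v = 33.665 m/s

33.665


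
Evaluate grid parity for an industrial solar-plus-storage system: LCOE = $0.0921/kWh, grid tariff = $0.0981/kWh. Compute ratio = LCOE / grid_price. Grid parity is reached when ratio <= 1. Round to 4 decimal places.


Compare LCOE to grid price:
  LCOE = $0.0921/kWh, Grid price = $0.0981/kWh
  Ratio = LCOE / grid_price = 0.0921 / 0.0981 = 0.9388
  Grid parity achieved (ratio <= 1)? yes

0.9388


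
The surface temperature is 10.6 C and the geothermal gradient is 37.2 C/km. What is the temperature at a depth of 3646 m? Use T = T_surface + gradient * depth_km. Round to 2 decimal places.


Convert depth to km: 3646 / 1000 = 3.646 km
Temperature increase = gradient * depth_km = 37.2 * 3.646 = 135.63 C
Temperature at depth = T_surface + delta_T = 10.6 + 135.63
T = 146.23 C

146.23


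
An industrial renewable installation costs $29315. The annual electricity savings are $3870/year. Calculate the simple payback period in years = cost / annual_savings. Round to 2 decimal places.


Simple payback period = initial cost / annual savings
Payback = 29315 / 3870
Payback = 7.57 years

7.57


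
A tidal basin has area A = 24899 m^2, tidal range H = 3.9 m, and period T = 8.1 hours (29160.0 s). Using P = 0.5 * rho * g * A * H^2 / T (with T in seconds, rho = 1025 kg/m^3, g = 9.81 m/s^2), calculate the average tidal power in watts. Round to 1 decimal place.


Convert period to seconds: T = 8.1 * 3600 = 29160.0 s
H^2 = 3.9^2 = 15.21
P = 0.5 * rho * g * A * H^2 / T
P = 0.5 * 1025 * 9.81 * 24899 * 15.21 / 29160.0
P = 65296.0 W

65296.0


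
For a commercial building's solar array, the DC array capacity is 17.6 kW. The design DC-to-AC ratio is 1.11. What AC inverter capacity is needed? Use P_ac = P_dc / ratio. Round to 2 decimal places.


The inverter AC capacity is determined by the DC/AC ratio.
Given: P_dc = 17.6 kW, DC/AC ratio = 1.11
P_ac = P_dc / ratio = 17.6 / 1.11
P_ac = 15.86 kW

15.86


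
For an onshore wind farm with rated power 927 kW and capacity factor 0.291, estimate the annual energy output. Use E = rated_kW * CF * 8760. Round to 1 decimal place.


Annual energy = rated_kW * capacity_factor * hours_per_year
Given: P_rated = 927 kW, CF = 0.291, hours = 8760
E = 927 * 0.291 * 8760
E = 2363071.3 kWh

2363071.3


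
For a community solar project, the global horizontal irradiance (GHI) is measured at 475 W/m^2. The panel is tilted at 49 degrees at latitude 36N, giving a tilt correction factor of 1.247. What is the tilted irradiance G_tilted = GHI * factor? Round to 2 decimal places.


Identify the given values:
  GHI = 475 W/m^2, tilt correction factor = 1.247
Apply the formula G_tilted = GHI * factor:
  G_tilted = 475 * 1.247
  G_tilted = 592.33 W/m^2

592.33


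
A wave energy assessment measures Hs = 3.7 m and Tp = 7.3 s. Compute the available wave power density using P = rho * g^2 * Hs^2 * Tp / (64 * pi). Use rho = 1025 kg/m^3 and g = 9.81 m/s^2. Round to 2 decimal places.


Apply wave power formula:
  g^2 = 9.81^2 = 96.2361
  Hs^2 = 3.7^2 = 13.69
  Numerator = rho * g^2 * Hs^2 * Tp = 1025 * 96.2361 * 13.69 * 7.3 = 9857985.8
  Denominator = 64 * pi = 201.0619
  P = 9857985.8 / 201.0619 = 49029.60 W/m

49029.60


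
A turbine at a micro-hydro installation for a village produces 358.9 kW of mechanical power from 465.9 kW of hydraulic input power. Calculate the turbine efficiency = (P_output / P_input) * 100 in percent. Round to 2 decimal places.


Turbine efficiency = (output power / input power) * 100
eta = (358.9 / 465.9) * 100
eta = 77.03%

77.03


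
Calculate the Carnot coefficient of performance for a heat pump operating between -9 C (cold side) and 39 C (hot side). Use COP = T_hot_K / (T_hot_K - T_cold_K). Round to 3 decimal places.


Convert to Kelvin:
  T_hot = 39 + 273.15 = 312.15 K
  T_cold = -9 + 273.15 = 264.15 K
Apply Carnot COP formula:
  COP = T_hot_K / (T_hot_K - T_cold_K) = 312.15 / 48.0
  COP = 6.503

6.503


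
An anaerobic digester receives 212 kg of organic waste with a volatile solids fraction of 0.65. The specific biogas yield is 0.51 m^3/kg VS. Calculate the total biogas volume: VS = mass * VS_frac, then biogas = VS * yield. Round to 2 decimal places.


Compute volatile solids:
  VS = mass * VS_fraction = 212 * 0.65 = 137.8 kg
Calculate biogas volume:
  Biogas = VS * specific_yield = 137.8 * 0.51
  Biogas = 70.28 m^3

70.28


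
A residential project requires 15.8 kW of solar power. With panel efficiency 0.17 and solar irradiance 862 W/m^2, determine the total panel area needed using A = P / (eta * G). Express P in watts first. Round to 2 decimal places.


Convert target power to watts: P = 15.8 * 1000 = 15800.0 W
Compute denominator: eta * G = 0.17 * 862 = 146.54
Required area A = P / (eta * G) = 15800.0 / 146.54
A = 107.82 m^2

107.82


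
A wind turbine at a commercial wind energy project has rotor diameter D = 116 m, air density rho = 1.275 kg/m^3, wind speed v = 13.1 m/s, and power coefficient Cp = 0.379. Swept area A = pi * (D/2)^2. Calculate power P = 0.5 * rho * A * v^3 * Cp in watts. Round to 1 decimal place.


Step 1 -- Compute swept area:
  A = pi * (D/2)^2 = pi * (116/2)^2 = 10568.32 m^2
Step 2 -- Apply wind power equation:
  P = 0.5 * rho * A * v^3 * Cp
  v^3 = 13.1^3 = 2248.091
  P = 0.5 * 1.275 * 10568.32 * 2248.091 * 0.379
  P = 5740360.2 W

5740360.2


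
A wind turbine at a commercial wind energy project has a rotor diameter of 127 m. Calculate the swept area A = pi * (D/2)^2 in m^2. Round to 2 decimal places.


Compute the rotor radius:
  r = D / 2 = 127 / 2 = 63.5 m
Calculate swept area:
  A = pi * r^2 = pi * 63.5^2
  A = 12667.69 m^2

12667.69


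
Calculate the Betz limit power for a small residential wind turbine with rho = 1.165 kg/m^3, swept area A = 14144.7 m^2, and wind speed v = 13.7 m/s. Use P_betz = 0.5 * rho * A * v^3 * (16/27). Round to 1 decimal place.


The Betz coefficient Cp_max = 16/27 = 0.5926
v^3 = 13.7^3 = 2571.353
P_betz = 0.5 * rho * A * v^3 * Cp_max
P_betz = 0.5 * 1.165 * 14144.7 * 2571.353 * 0.5926
P_betz = 12554736.2 W

12554736.2


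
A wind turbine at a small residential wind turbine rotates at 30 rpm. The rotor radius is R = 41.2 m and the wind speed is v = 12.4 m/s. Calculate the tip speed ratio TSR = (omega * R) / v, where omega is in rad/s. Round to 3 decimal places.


Convert rotational speed to rad/s:
  omega = 30 * 2 * pi / 60 = 3.1416 rad/s
Compute tip speed:
  v_tip = omega * R = 3.1416 * 41.2 = 129.434 m/s
Tip speed ratio:
  TSR = v_tip / v_wind = 129.434 / 12.4 = 10.438

10.438


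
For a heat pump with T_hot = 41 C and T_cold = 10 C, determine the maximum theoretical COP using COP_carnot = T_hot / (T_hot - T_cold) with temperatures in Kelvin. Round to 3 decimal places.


Convert to Kelvin:
  T_hot = 41 + 273.15 = 314.15 K
  T_cold = 10 + 273.15 = 283.15 K
Apply Carnot COP formula:
  COP = T_hot_K / (T_hot_K - T_cold_K) = 314.15 / 31.0
  COP = 10.134

10.134


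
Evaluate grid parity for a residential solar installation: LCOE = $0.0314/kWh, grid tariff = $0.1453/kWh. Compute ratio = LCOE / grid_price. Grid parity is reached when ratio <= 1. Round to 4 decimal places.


Compare LCOE to grid price:
  LCOE = $0.0314/kWh, Grid price = $0.1453/kWh
  Ratio = LCOE / grid_price = 0.0314 / 0.1453 = 0.2161
  Grid parity achieved (ratio <= 1)? yes

0.2161


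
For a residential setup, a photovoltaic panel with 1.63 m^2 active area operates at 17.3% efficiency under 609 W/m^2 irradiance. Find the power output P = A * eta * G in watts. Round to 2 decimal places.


Use the solar power formula P = A * eta * G.
Given: A = 1.63 m^2, eta = 0.173, G = 609 W/m^2
P = 1.63 * 0.173 * 609
P = 171.73 W

171.73


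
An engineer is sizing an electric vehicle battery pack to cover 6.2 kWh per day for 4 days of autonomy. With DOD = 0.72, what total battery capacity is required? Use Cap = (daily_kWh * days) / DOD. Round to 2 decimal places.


Total energy needed = daily * days = 6.2 * 4 = 24.8 kWh
Account for depth of discharge:
  Cap = total_energy / DOD = 24.8 / 0.72
  Cap = 34.44 kWh

34.44


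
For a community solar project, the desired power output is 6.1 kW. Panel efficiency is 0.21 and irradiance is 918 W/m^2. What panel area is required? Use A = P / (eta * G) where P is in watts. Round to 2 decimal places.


Convert target power to watts: P = 6.1 * 1000 = 6100.0 W
Compute denominator: eta * G = 0.21 * 918 = 192.78
Required area A = P / (eta * G) = 6100.0 / 192.78
A = 31.64 m^2

31.64


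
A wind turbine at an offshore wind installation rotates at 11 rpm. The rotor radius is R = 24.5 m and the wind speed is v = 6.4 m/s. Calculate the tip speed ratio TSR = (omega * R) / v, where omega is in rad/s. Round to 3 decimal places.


Convert rotational speed to rad/s:
  omega = 11 * 2 * pi / 60 = 1.1519 rad/s
Compute tip speed:
  v_tip = omega * R = 1.1519 * 24.5 = 28.222 m/s
Tip speed ratio:
  TSR = v_tip / v_wind = 28.222 / 6.4 = 4.410

4.410


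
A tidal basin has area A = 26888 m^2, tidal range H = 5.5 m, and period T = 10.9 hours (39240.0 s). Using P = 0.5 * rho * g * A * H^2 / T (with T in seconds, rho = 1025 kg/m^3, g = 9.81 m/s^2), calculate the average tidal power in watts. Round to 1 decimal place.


Convert period to seconds: T = 10.9 * 3600 = 39240.0 s
H^2 = 5.5^2 = 30.25
P = 0.5 * rho * g * A * H^2 / T
P = 0.5 * 1025 * 9.81 * 26888 * 30.25 / 39240.0
P = 104212.0 W

104212.0


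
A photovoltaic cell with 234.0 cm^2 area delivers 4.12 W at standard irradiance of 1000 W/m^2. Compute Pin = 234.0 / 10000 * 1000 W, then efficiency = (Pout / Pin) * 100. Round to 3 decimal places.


First compute the input power:
  Pin = area_cm2 / 10000 * G = 234.0 / 10000 * 1000 = 23.4 W
Then compute efficiency:
  Efficiency = (Pout / Pin) * 100 = (4.12 / 23.4) * 100
  Efficiency = 17.607%

17.607


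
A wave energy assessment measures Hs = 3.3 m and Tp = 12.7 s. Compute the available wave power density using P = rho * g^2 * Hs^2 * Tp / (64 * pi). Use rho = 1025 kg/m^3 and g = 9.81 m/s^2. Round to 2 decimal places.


Apply wave power formula:
  g^2 = 9.81^2 = 96.2361
  Hs^2 = 3.3^2 = 10.89
  Numerator = rho * g^2 * Hs^2 * Tp = 1025 * 96.2361 * 10.89 * 12.7 = 13642484.87
  Denominator = 64 * pi = 201.0619
  P = 13642484.87 / 201.0619 = 67852.15 W/m

67852.15


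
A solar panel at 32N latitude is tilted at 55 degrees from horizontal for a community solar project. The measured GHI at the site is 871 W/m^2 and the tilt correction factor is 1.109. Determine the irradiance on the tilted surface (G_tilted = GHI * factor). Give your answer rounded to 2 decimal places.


Identify the given values:
  GHI = 871 W/m^2, tilt correction factor = 1.109
Apply the formula G_tilted = GHI * factor:
  G_tilted = 871 * 1.109
  G_tilted = 965.94 W/m^2

965.94


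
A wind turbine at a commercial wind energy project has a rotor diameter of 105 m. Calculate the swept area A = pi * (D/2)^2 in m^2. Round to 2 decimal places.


Compute the rotor radius:
  r = D / 2 = 105 / 2 = 52.5 m
Calculate swept area:
  A = pi * r^2 = pi * 52.5^2
  A = 8659.01 m^2

8659.01


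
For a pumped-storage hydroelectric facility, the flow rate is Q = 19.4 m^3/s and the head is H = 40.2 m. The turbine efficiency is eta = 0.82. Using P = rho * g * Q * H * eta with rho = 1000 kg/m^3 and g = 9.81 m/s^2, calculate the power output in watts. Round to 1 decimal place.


Apply the hydropower formula P = rho * g * Q * H * eta
rho * g = 1000 * 9.81 = 9810.0
P = 9810.0 * 19.4 * 40.2 * 0.82
P = 6273510.7 W

6273510.7


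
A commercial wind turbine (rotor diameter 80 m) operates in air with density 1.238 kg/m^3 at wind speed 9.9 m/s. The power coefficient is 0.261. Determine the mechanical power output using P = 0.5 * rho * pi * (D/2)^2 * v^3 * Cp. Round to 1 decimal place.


Step 1 -- Compute swept area:
  A = pi * (D/2)^2 = pi * (80/2)^2 = 5026.55 m^2
Step 2 -- Apply wind power equation:
  P = 0.5 * rho * A * v^3 * Cp
  v^3 = 9.9^3 = 970.299
  P = 0.5 * 1.238 * 5026.55 * 970.299 * 0.261
  P = 787964.4 W

787964.4


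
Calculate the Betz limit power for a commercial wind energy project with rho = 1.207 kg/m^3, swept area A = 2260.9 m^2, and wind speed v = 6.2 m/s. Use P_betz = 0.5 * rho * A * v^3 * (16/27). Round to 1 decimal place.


The Betz coefficient Cp_max = 16/27 = 0.5926
v^3 = 6.2^3 = 238.328
P_betz = 0.5 * rho * A * v^3 * Cp_max
P_betz = 0.5 * 1.207 * 2260.9 * 238.328 * 0.5926
P_betz = 192703.6 W

192703.6


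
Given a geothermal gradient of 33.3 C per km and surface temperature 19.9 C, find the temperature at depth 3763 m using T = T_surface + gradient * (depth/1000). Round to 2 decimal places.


Convert depth to km: 3763 / 1000 = 3.763 km
Temperature increase = gradient * depth_km = 33.3 * 3.763 = 125.31 C
Temperature at depth = T_surface + delta_T = 19.9 + 125.31
T = 145.21 C

145.21
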